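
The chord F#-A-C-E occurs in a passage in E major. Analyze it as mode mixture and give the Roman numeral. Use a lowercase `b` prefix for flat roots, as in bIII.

F# is scale degree 2 in E major. Diatonically E major has F#m (ii) on that degree; F#–A–C–E is instead the half-diminished-seventh chord native to E minor, so it takes the label iiø7.

iiø7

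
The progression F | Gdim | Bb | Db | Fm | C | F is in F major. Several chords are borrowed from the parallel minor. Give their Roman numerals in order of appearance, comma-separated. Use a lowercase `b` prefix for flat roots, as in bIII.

ii°, bVI, i

In F major the diatonic chords are F, Gm, Am, Bb, C, Dm, Edim. F, Bb and C all belong to that set. Gdim (G–Bb–Db) doesn't fit — on degree 2 F major would have Gm (ii). Gdim is the degree-2 chord of F minor, so it is the borrowed ii°. But Db (Db–F–Ab) is foreign: the diatonic vi on degree 6 is Dm, whereas Db comes from F minor. It is labeled bVI. But Fm (F–Ab–C) is foreign: the diatonic I on degree 1 is F, whereas Fm comes from F minor. It is labeled i.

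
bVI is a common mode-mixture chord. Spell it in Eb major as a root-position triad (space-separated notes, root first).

bVI is built on the lowered scale degree 6. In Eb major degree 6 is C; lowered it becomes Cb. Building the major chord from the parallel minor on Cb: Cb–Eb–Gb.

Cb Eb Gb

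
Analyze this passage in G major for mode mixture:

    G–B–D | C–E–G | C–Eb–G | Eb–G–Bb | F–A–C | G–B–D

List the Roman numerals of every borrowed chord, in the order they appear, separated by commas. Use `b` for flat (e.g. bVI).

iv, bVI, bVII

G major has the diatonic set G, Am, Bm, C, D, Em, F#dim. G–B–D = G and C–E–G = C both belong to that set. C–Eb–G doesn't fit — on degree 4 G major would have C (IV). Cm is the degree-4 chord of G minor, so it is the borrowed iv. Eb–G–Bb doesn't fit — on degree 6 G major would have Em (vi). Eb is the degree-6 chord of G minor, so it is the borrowed bVI. F–A–C is not: scale degree 7 in G major carries F#dim (vii°). In G minor the chord on that degree is F, so here it functions as bVII, borrowed from the parallel minor.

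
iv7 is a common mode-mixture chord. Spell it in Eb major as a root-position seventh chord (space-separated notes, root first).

The root, Ab, is scale degree 4 — the same note in Eb major and Eb minor; only the chord quality changes. In Eb minor the chord on Ab is Ab–Cb–Eb–Gb.

Ab Cb Eb Gb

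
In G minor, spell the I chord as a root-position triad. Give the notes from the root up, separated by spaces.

G B D

The root, G, is scale degree 1 — the same note in G minor and G major; only the chord quality changes. In G major the chord on G is G–B–D.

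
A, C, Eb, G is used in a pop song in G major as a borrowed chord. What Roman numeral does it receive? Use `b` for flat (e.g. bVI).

A is scale degree 2 in G major. The diatonic chord on degree 2 would be Am (ii), but A–C–Eb–G is the half-diminished-seventh chord from G minor. As a borrowed chord it is labeled iiø7.

iiø7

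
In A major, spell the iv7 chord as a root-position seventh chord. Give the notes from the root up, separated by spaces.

D F A C

iv7 is built on scale degree 4, which is D in both A major and its parallel. In A minor the chord on D is D–F–A–C.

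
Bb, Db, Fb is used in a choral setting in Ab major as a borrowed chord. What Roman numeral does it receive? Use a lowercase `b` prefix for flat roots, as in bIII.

The root Bb is the diatonic 2nd degree of Ab major; the borrowing shows in the chord quality. The diatonic chord on degree 2 would be Bbm (ii), but Bb–Db–Fb is the diminished chord from Ab minor. As a borrowed chord it is labeled ii°.

ii°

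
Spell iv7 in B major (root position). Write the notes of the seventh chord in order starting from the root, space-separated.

The root, E, is scale degree 4 — the same note in B major and B minor; only the chord quality changes. Building the minor-seventh chord from the parallel minor on E: E–G–B–D.

E G B D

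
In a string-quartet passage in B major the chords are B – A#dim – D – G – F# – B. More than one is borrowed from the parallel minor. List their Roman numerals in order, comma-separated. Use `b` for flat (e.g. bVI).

bIII, bVI

B major has the diatonic set B, C#m, D#m, E, F#, G#m, A#dim. B, A#dim and F# are all diatonic. D (D–F#–A) is not: scale degree 3 in B major carries D#m (iii). In B minor the chord on that degree is D, so here it functions as bIII, borrowed from the parallel minor. G (G–B–D) doesn't fit — on degree 6 B major would have G#m (vi). G is the degree-6 chord of B minor, so it is the borrowed bVI.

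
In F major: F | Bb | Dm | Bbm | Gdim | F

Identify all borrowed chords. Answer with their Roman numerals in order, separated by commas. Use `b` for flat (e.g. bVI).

iv, ii°

The diatonic triads in F major are F, Gm, Am, Bb, C, Dm, Edim. F, Bb and Dm all belong to that set. But Bbm (Bb–Db–F) is foreign: the diatonic IV on degree 4 is Bb, whereas Bbm comes from F minor. It is labeled iv. But Gdim (G–Bb–Db) is foreign: the diatonic ii on degree 2 is Gm, whereas Gdim comes from F minor. It is labeled ii°.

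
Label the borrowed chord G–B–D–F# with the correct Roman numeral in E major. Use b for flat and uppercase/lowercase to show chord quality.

bIIImaj7

G is the lowered form of scale degree 3 in E major (the diatonic degree 3 is G#). The diatonic chord on degree 3 would be G#m (iii), but G–B–D–F# is the major-seventh chord from E minor. As a borrowed chord it is labeled bIIImaj7.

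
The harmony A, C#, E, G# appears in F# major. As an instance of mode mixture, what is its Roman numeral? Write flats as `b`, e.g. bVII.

A is the lowered form of scale degree 3 in F# major (the diatonic degree 3 is A#). A–C#–E–G# is a major-seventh chord — the form found in F# minor, not the diatonic iii (A#m). Borrowed into F# major it is written bIIImaj7.

bIIImaj7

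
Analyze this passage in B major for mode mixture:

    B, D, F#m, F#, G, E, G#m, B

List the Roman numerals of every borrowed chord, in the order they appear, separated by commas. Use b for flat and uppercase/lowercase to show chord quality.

The diatonic triads in B major are B, C#m, D#m, E, F#, G#m, A#dim. B, F#, E and G#m all belong to that set. But D (D–F#–A) is foreign: the diatonic iii on degree 3 is D#m, whereas D comes from B minor. It is labeled bIII. F#m (F#–A–C#) is not: scale degree 5 in B major carries F# (V). In B minor the chord on that degree is F#m, so here it functions as v, borrowed from the parallel minor. G (G–B–D) doesn't fit — on degree 6 B major would have G#m (vi). G is the degree-6 chord of B minor, so it is the borrowed bVI.

bIII, v, bVI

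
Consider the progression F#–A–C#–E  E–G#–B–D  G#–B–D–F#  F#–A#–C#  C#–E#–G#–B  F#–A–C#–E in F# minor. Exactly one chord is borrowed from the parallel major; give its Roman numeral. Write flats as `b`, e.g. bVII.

F# minor has the diatonic set F#m, G#dim, A, Bm, C#, D, E (with V from harmonic minor). F#–A–C#–E = F#m7, E–G#–B–D = E7, G#–B–D–F# = G#m7b5 and C#–E#–G#–B = C#7 all belong to that set. F#–A#–C# doesn't fit — on degree 1 F# minor would have F#m (i). F# is the degree-1 chord of F# major, so it is the borrowed I.

I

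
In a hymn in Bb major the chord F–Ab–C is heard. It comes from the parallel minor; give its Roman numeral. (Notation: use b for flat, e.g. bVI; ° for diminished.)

F is scale degree 5 in Bb major. Diatonically Bb major has F (V) on that degree; F–Ab–C is instead the minor chord native to Bb minor, so it takes the label v.

v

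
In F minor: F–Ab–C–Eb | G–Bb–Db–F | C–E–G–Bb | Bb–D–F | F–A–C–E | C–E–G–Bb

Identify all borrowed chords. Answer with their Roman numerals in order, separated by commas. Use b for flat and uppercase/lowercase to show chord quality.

IV, Imaj7

F minor has the diatonic set Fm, Gdim, Ab, Bbm, C, Db, Eb (with V from harmonic minor). Of the given chords, F–Ab–C–Eb = Fm7, G–Bb–Db–F = Gm7b5 and C–E–G–Bb = C7 are diatonic. But Bb–D–F is foreign: the diatonic iv on degree 4 is Bbm, whereas Bb comes from F major. It is labeled IV. F–A–C–E doesn't fit — on degree 1 F minor would have Fm (i). Fmaj7 is the degree-1 chord of F major, so it is the borrowed Imaj7.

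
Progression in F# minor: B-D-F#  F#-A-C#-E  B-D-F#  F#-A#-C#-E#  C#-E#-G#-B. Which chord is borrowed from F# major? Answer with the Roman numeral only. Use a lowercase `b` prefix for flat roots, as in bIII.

Imaj7

F# minor has the diatonic set F#m, G#dim, A, Bm, C#, D, E (with V from harmonic minor). Of the given chords, B–D–F# = Bm, F#–A–C#–E = F#m7 and C#–E#–G#–B = C#7 are diatonic. F#–A#–C#–E# doesn't fit — on degree 1 F# minor would have F#m (i). F#maj7 is the degree-1 chord of F# major, so it is the borrowed Imaj7.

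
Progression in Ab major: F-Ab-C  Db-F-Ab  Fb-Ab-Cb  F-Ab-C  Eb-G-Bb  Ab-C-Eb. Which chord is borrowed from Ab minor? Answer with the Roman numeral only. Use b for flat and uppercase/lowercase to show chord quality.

In Ab major the diatonic chords are Ab, Bbm, Cm, Db, Eb, Fm, Gdim. Of the given chords, F–Ab–C = Fm, Db–F–Ab = Db, Eb–G–Bb = Eb and Ab–C–Eb = Ab are diatonic. Fb–Ab–Cb is not: scale degree 6 in Ab major carries Fm (vi). In Ab minor the chord on that degree is Fb, so here it functions as bVI, borrowed from the parallel minor.

bVI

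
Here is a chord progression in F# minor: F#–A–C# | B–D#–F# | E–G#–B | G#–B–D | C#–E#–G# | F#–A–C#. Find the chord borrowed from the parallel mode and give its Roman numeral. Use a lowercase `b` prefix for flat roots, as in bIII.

In F# minor (with V from harmonic minor) the diatonic chords are F#m, G#dim, A, Bm, C#, D, E. F#–A–C# = F#m, E–G#–B = E, G#–B–D = G#dim and C#–E#–G# = C# all belong to that set. B–D#–F# is not: scale degree 4 in F# minor carries Bm (iv). In F# major the chord on that degree is B, so here it functions as IV, borrowed from the parallel major.

IV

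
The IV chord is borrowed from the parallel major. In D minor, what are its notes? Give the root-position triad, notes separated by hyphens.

The root, G, is scale degree 4 — the same note in D minor and D major; only the chord quality changes. Building the major chord from the parallel major on G: G–B–D.

G-B-D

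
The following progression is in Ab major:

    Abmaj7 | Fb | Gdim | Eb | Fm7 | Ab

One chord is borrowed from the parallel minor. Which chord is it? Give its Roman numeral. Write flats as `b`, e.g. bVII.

In Ab major the diatonic chords are Ab, Bbm, Cm, Db, Eb, Fm, Gdim. Of the given chords, Abmaj7, Gdim, Eb, Fm7 and Ab are diatonic. Fb (Fb–Ab–Cb) is not: scale degree 6 in Ab major carries Fm (vi). In Ab minor the chord on that degree is Fb, so here it functions as bVI, borrowed from the parallel minor.

bVI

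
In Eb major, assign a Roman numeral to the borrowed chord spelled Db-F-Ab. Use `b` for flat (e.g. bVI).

The root Db is the lowered 7th scale degree — diatonically Eb major has D there. Diatonically Eb major has Ddim (vii°) on that degree; Db–F–Ab is instead the major chord native to Eb minor, so it takes the label bVII.

bVII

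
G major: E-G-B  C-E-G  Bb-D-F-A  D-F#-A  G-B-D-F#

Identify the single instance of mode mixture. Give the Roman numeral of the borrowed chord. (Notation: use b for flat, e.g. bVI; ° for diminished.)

bIIImaj7

The diatonic triads in G major are G, Am, Bm, C, D, Em, F#dim. E–G–B = Em, C–E–G = C, D–F#–A = D and G–B–D–F# = Gmaj7 all belong to that set. Bb–D–F–A is not: scale degree 3 in G major carries Bm (iii). In G minor the chord on that degree is Bbmaj7, so here it functions as bIIImaj7, borrowed from the parallel minor.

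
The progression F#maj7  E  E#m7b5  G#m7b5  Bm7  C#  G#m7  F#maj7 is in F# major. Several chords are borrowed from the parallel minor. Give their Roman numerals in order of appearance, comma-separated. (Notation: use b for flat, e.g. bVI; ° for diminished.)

In F# major the diatonic chords are F#, G#m, A#m, B, C#, D#m, E#dim. F#maj7, E#m7b5, C# and G#m7 all belong to that set. E (E–G#–B) is not: scale degree 7 in F# major carries E#dim (vii°). In F# minor the chord on that degree is E, so here it functions as bVII, borrowed from the parallel minor. G#m7b5 (G#–B–D–F#) doesn't fit — on degree 2 F# major would have G#m (ii). G#m7b5 is the degree-2 chord of F# minor, so it is the borrowed iiø7. Bm7 (B–D–F#–A) doesn't fit — on degree 4 F# major would have B (IV). Bm7 is the degree-4 chord of F# minor, so it is the borrowed iv7.

bVII, iiø7, iv7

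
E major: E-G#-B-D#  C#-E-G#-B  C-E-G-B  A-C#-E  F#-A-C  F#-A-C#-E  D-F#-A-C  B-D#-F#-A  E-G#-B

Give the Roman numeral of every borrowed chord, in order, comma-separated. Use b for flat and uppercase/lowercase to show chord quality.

bVImaj7, ii°, bVII7

E major has the diatonic set E, F#m, G#m, A, B, C#m, D#dim. E–G#–B–D# = Emaj7, C#–E–G#–B = C#m7, A–C#–E = A, F#–A–C#–E = F#m7, B–D#–F#–A = B7 and E–G#–B = E are all diatonic. C–E–G–B doesn't fit — on degree 6 E major would have C#m (vi). Cmaj7 is the degree-6 chord of E minor, so it is the borrowed bVImaj7. F#–A–C doesn't fit — on degree 2 E major would have F#m (ii). F#dim is the degree-2 chord of E minor, so it is the borrowed ii°. D–F#–A–C is not: scale degree 7 in E major carries D#dim (vii°). In E minor the chord on that degree is D7, so here it functions as bVII7, borrowed from the parallel minor.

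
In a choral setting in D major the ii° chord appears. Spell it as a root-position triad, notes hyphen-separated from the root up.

E-G-Bb

ii° is built on scale degree 2, which is E in both D major and its parallel. In D minor the chord on E is E–G–Bb.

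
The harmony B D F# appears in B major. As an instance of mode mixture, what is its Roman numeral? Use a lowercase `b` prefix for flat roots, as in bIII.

B is scale degree 1 in B major. Diatonically B major has B (I) on that degree; B–D–F# is instead the minor chord native to B minor, so it takes the label i.

i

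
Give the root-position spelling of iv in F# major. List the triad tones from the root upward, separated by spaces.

iv is built on scale degree 4, which is B in both F# major and its parallel. Stacking thirds in F# minor on B gives B–D–F#.

B D F#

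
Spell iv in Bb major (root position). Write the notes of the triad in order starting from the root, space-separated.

The root, Eb, is scale degree 4 — the same note in Bb major and Bb minor; only the chord quality changes. Building the minor chord from the parallel minor on Eb: Eb–Gb–Bb.

Eb Gb Bb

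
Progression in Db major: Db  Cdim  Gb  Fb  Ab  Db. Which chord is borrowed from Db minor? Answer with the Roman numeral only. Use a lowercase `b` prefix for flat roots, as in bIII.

The diatonic triads in Db major are Db, Ebm, Fm, Gb, Ab, Bbm, Cdim. Of the given chords, Db, Cdim, Gb and Ab are diatonic. Fb (Fb–Ab–Cb) is not: scale degree 3 in Db major carries Fm (iii). In Db minor the chord on that degree is Fb, so here it functions as bIII, borrowed from the parallel minor.

bIII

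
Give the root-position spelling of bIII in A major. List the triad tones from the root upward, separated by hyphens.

The root of bIII is the lowered 3rd degree: C# becomes C. Stacking thirds in A minor on C gives C–E–G.

C-E-G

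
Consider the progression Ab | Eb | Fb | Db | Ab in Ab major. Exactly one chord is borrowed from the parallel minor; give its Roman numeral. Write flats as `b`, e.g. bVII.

In Ab major the diatonic chords are Ab, Bbm, Cm, Db, Eb, Fm, Gdim. Ab, Eb and Db are all diatonic. Fb (Fb–Ab–Cb) doesn't fit — on degree 6 Ab major would have Fm (vi). Fb is the degree-6 chord of Ab minor, so it is the borrowed bVI.

bVI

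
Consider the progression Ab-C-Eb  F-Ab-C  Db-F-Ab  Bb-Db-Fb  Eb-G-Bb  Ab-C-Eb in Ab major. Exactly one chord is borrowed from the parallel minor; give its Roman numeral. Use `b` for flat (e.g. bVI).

In Ab major the diatonic chords are Ab, Bbm, Cm, Db, Eb, Fm, Gdim. Ab–C–Eb = Ab, F–Ab–C = Fm, Db–F–Ab = Db and Eb–G–Bb = Eb are all diatonic. Bb–Db–Fb doesn't fit — on degree 2 Ab major would have Bbm (ii). Bbdim is the degree-2 chord of Ab minor, so it is the borrowed ii°.

ii°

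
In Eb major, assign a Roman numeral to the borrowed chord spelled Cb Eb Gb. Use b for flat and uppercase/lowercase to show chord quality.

The root Cb is the lowered 6th scale degree — diatonically Eb major has C there. Diatonically Eb major has Cm (vi) on that degree; Cb–Eb–Gb is instead the major chord native to Eb minor, so it takes the label bVI.

bVI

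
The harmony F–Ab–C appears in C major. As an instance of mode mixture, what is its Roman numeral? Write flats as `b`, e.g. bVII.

The root F is the diatonic 4th degree of C major; the borrowing shows in the chord quality. The diatonic chord on degree 4 would be F (IV), but F–Ab–C is the minor chord from C minor. As a borrowed chord it is labeled iv.

iv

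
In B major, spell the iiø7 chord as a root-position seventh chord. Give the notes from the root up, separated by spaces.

iiø7 is built on scale degree 2, which is C# in both B major and its parallel. Building the half-diminished-seventh chord from the parallel minor on C#: C#–E–G–B.

C# E G B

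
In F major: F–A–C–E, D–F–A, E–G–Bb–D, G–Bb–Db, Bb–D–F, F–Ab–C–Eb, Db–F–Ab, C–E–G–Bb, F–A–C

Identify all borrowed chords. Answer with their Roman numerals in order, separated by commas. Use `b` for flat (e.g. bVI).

ii°, i7, bVI

The diatonic triads in F major are F, Gm, Am, Bb, C, Dm, Edim. F–A–C–E = Fmaj7, D–F–A = Dm, E–G–Bb–D = Em7b5, Bb–D–F = Bb, C–E–G–Bb = C7 and F–A–C = F all belong to that set. G–Bb–Db is not: scale degree 2 in F major carries Gm (ii). In F minor the chord on that degree is Gdim, so here it functions as ii°, borrowed from the parallel minor. F–Ab–C–Eb is not: scale degree 1 in F major carries F (I). In F minor the chord on that degree is Fm7, so here it functions as i7, borrowed from the parallel minor. Db–F–Ab is not: scale degree 6 in F major carries Dm (vi). In F minor the chord on that degree is Db, so here it functions as bVI, borrowed from the parallel minor.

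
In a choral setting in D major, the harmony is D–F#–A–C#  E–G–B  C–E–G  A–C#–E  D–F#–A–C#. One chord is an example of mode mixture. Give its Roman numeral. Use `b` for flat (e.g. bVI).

D major has the diatonic set D, Em, F#m, G, A, Bm, C#dim. D–F#–A–C# = Dmaj7, E–G–B = Em and A–C#–E = A are all diatonic. C–E–G is not: scale degree 7 in D major carries C#dim (vii°). In D minor the chord on that degree is C, so here it functions as bVII, borrowed from the parallel minor.

bVII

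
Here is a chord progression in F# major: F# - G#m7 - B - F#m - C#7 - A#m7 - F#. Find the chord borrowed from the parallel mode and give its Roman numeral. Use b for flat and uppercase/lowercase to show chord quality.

i

The diatonic triads in F# major are F#, G#m, A#m, B, C#, D#m, E#dim. F#, G#m7, B, C#7 and A#m7 are all diatonic. But F#m (F#–A–C#) is foreign: the diatonic I on degree 1 is F#, whereas F#m comes from F# minor. It is labeled i.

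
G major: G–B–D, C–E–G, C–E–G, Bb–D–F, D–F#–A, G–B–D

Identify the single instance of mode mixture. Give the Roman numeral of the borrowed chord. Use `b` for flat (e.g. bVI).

G major has the diatonic set G, Am, Bm, C, D, Em, F#dim. G–B–D = G, C–E–G = C and D–F#–A = D are all diatonic. Bb–D–F doesn't fit — on degree 3 G major would have Bm (iii). Bb is the degree-3 chord of G minor, so it is the borrowed bIII.

bIII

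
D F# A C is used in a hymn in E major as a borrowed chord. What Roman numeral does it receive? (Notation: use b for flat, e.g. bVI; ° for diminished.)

D is the lowered form of scale degree 7 in E major (the diatonic degree 7 is D#). The diatonic chord on degree 7 would be D#dim (vii°), but D–F#–A–C is the dominant-seventh chord from E minor. As a borrowed chord it is labeled bVII7.

bVII7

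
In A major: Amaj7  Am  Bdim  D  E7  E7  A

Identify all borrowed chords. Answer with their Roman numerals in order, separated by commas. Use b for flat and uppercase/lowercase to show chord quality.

In A major the diatonic chords are A, Bm, C#m, D, E, F#m, G#dim. Amaj7, D, E7 and A all belong to that set. But Am (A–C–E) is foreign: the diatonic I on degree 1 is A, whereas Am comes from A minor. It is labeled i. Bdim (B–D–F) is not: scale degree 2 in A major carries Bm (ii). In A minor the chord on that degree is Bdim, so here it functions as ii°, borrowed from the parallel minor.

i, ii°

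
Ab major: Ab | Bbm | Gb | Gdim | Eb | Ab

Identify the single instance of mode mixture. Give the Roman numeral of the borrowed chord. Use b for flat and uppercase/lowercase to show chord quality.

bVII

Ab major has the diatonic set Ab, Bbm, Cm, Db, Eb, Fm, Gdim. Ab, Bbm, Gdim and Eb all belong to that set. But Gb (Gb–Bb–Db) is foreign: the diatonic vii° on degree 7 is Gdim, whereas Gb comes from Ab minor. It is labeled bVII.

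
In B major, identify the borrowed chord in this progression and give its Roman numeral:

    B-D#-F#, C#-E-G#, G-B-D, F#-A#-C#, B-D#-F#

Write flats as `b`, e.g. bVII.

bVI

In B major the diatonic chords are B, C#m, D#m, E, F#, G#m, A#dim. B–D#–F# = B, C#–E–G# = C#m and F#–A#–C# = F# all belong to that set. G–B–D is not: scale degree 6 in B major carries G#m (vi). In B minor the chord on that degree is G, so here it functions as bVI, borrowed from the parallel minor.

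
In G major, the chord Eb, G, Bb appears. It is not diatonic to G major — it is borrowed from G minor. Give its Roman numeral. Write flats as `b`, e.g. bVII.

Eb is the lowered form of scale degree 6 in G major (the diatonic degree 6 is E). Eb–G–Bb is a major chord — the form found in G minor, not the diatonic vi (Em). Borrowed into G major it is written bVI.

bVI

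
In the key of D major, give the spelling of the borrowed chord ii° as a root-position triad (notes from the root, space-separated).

ii° is built on scale degree 2, which is E in both D major and its parallel. Stacking thirds in D minor on E gives E–G–Bb.

E G Bb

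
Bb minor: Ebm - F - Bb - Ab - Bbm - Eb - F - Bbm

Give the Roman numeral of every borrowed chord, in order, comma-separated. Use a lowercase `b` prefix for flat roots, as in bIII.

The diatonic triads in Bb minor (with V from harmonic minor) are Bbm, Cdim, Db, Ebm, F, Gb, Ab. Ebm, F, Ab and Bbm all belong to that set. But Bb (Bb–D–F) is foreign: the diatonic i on degree 1 is Bbm, whereas Bb comes from Bb major. It is labeled I. But Eb (Eb–G–Bb) is foreign: the diatonic iv on degree 4 is Ebm, whereas Eb comes from Bb major. It is labeled IV.

I, IV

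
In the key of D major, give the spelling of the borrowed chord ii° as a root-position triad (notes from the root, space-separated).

E G Bb

The root, E, is scale degree 2 — the same note in D major and D minor; only the chord quality changes. Stacking thirds in D minor on E gives E–G–Bb.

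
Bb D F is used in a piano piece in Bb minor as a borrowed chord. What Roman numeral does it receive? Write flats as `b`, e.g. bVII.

The root Bb is the diatonic 1st degree of Bb minor; the borrowing shows in the chord quality. Diatonically Bb minor has Bbm (i) on that degree; Bb–D–F is instead the major chord native to Bb major, so it takes the label I.

I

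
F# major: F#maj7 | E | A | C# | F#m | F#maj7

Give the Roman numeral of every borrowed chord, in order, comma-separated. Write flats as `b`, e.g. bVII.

F# major has the diatonic set F#, G#m, A#m, B, C#, D#m, E#dim. F#maj7 and C# are both diatonic. E (E–G#–B) is not: scale degree 7 in F# major carries E#dim (vii°). In F# minor the chord on that degree is E, so here it functions as bVII, borrowed from the parallel minor. A (A–C#–E) doesn't fit — on degree 3 F# major would have A#m (iii). A is the degree-3 chord of F# minor, so it is the borrowed bIII. F#m (F#–A–C#) doesn't fit — on degree 1 F# major would have F# (I). F#m is the degree-1 chord of F# minor, so it is the borrowed i.

bVII, bIII, i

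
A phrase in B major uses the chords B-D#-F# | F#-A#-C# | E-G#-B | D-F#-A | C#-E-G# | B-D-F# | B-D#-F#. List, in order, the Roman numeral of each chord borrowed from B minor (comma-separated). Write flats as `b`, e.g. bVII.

The diatonic triads in B major are B, C#m, D#m, E, F#, G#m, A#dim. Of the given chords, B–D#–F# = B, F#–A#–C# = F#, E–G#–B = E and C#–E–G# = C#m are diatonic. D–F#–A doesn't fit — on degree 3 B major would have D#m (iii). D is the degree-3 chord of B minor, so it is the borrowed bIII. But B–D–F# is foreign: the diatonic I on degree 1 is B, whereas Bm comes from B minor. It is labeled i.

bIII, i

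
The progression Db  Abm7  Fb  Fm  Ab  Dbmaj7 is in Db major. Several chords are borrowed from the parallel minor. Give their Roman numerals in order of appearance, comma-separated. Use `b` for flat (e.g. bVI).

In Db major the diatonic chords are Db, Ebm, Fm, Gb, Ab, Bbm, Cdim. Db, Fm, Ab and Dbmaj7 all belong to that set. Abm7 (Ab–Cb–Eb–Gb) doesn't fit — on degree 5 Db major would have Ab (V). Abm7 is the degree-5 chord of Db minor, so it is the borrowed v7. Fb (Fb–Ab–Cb) doesn't fit — on degree 3 Db major would have Fm (iii). Fb is the degree-3 chord of Db minor, so it is the borrowed bIII.

v7, bIII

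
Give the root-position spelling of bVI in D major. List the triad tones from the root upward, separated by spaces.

Bb D F

Scale degree 6 in D major is B. bVI uses the lowered form, Bb, taken from D minor. Stacking thirds in D minor on Bb gives Bb–D–F.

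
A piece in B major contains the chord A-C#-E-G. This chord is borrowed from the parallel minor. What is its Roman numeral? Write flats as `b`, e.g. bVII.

bVII7

The root A is the lowered 7th scale degree — diatonically B major has A# there. A–C#–E–G is a dominant-seventh chord — the form found in B minor, not the diatonic vii° (A#dim). Borrowed into B major it is written bVII7.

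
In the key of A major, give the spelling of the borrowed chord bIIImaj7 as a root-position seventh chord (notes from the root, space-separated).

bIIImaj7 is built on the lowered scale degree 3. In A major degree 3 is C#; lowered it becomes C. Stacking thirds in A minor on C gives C–E–G–B.

C E G B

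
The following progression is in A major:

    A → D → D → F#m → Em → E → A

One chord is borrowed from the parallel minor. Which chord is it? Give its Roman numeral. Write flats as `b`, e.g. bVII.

In A major the diatonic chords are A, Bm, C#m, D, E, F#m, G#dim. Of the given chords, A, D, F#m and E are diatonic. But Em (E–G–B) is foreign: the diatonic V on degree 5 is E, whereas Em comes from A minor. It is labeled v.

v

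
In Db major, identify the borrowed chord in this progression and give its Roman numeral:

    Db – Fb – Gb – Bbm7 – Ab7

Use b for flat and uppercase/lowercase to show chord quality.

bIII

In Db major the diatonic chords are Db, Ebm, Fm, Gb, Ab, Bbm, Cdim. Db, Gb, Bbm7 and Ab7 are all diatonic. But Fb (Fb–Ab–Cb) is foreign: the diatonic iii on degree 3 is Fm, whereas Fb comes from Db minor. It is labeled bIII.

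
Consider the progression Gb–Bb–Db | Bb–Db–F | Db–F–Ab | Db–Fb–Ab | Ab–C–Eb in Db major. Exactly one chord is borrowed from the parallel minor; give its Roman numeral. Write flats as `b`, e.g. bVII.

The diatonic triads in Db major are Db, Ebm, Fm, Gb, Ab, Bbm, Cdim. Gb–Bb–Db = Gb, Bb–Db–F = Bbm, Db–F–Ab = Db and Ab–C–Eb = Ab all belong to that set. But Db–Fb–Ab is foreign: the diatonic I on degree 1 is Db, whereas Dbm comes from Db minor. It is labeled i.

i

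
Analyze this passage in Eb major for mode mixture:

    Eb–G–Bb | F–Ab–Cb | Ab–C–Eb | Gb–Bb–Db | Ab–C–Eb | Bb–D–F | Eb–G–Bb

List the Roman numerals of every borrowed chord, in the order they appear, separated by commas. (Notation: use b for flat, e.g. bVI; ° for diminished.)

Eb major has the diatonic set Eb, Fm, Gm, Ab, Bb, Cm, Ddim. Eb–G–Bb = Eb, Ab–C–Eb = Ab and Bb–D–F = Bb are all diatonic. F–Ab–Cb is not: scale degree 2 in Eb major carries Fm (ii). In Eb minor the chord on that degree is Fdim, so here it functions as ii°, borrowed from the parallel minor. Gb–Bb–Db is not: scale degree 3 in Eb major carries Gm (iii). In Eb minor the chord on that degree is Gb, so here it functions as bIII, borrowed from the parallel minor.

ii°, bIII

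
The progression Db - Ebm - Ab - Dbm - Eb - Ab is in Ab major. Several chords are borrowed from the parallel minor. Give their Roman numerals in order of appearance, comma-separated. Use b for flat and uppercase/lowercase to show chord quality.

The diatonic triads in Ab major are Ab, Bbm, Cm, Db, Eb, Fm, Gdim. Db, Ab and Eb all belong to that set. But Ebm (Eb–Gb–Bb) is foreign: the diatonic V on degree 5 is Eb, whereas Ebm comes from Ab minor. It is labeled v. Dbm (Db–Fb–Ab) is not: scale degree 4 in Ab major carries Db (IV). In Ab minor the chord on that degree is Dbm, so here it functions as iv, borrowed from the parallel minor.

v, iv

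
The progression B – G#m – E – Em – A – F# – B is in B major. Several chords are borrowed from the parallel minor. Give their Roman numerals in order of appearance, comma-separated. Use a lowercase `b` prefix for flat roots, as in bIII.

iv, bVII

The diatonic triads in B major are B, C#m, D#m, E, F#, G#m, A#dim. B, G#m, E and F# are all diatonic. But Em (E–G–B) is foreign: the diatonic IV on degree 4 is E, whereas Em comes from B minor. It is labeled iv. A (A–C#–E) doesn't fit — on degree 7 B major would have A#dim (vii°). A is the degree-7 chord of B minor, so it is the borrowed bVII.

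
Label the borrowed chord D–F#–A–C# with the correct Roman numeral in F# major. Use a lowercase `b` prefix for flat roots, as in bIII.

In F# major scale degree 6 is D#; D is its lowered form, from F# minor. D–F#–A–C# is a major-seventh chord — the form found in F# minor, not the diatonic vi (D#m). Borrowed into F# major it is written bVImaj7.

bVImaj7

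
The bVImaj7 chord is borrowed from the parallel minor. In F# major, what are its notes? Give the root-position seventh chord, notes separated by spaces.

D F# A C#

Scale degree 6 in F# major is D#. bVImaj7 uses the lowered form, D, taken from F# minor. Building the major-seventh chord from the parallel minor on D: D–F#–A–C#.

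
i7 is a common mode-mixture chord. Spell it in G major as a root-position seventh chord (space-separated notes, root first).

G Bb D F

The root, G, is scale degree 1 — the same note in G major and G minor; only the chord quality changes. Stacking thirds in G minor on G gives G–Bb–D–F.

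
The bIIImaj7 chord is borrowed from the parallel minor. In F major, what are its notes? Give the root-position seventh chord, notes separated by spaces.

Ab C Eb G

bIIImaj7 is built on the lowered scale degree 3. In F major degree 3 is A; lowered it becomes Ab. Stacking thirds in F minor on Ab gives Ab–C–Eb–G.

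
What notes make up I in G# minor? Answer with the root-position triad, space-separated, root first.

The root, G#, is scale degree 1 — the same note in G# minor and G# major; only the chord quality changes. Stacking thirds in G# major on G# gives G#–B#–D#.

G# B# D#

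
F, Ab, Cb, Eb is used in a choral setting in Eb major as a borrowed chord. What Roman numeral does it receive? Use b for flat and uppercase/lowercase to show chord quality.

The root F is the diatonic 2nd degree of Eb major; the borrowing shows in the chord quality. The diatonic chord on degree 2 would be Fm (ii), but F–Ab–Cb–Eb is the half-diminished-seventh chord from Eb minor. As a borrowed chord it is labeled iiø7.

iiø7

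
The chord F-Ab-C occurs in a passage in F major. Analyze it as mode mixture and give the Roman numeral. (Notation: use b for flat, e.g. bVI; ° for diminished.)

F is scale degree 1 in F major. F–Ab–C is a minor chord — the form found in F minor, not the diatonic I (F). Borrowed into F major it is written i.

i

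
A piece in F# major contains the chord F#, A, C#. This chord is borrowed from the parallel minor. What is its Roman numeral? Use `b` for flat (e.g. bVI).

The root F# is the diatonic 1st degree of F# major; the borrowing shows in the chord quality. F#–A–C# is a minor chord — the form found in F# minor, not the diatonic I (F#). Borrowed into F# major it is written i.

i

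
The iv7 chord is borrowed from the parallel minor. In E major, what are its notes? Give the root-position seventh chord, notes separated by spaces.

iv7 is built on scale degree 4, which is A in both E major and its parallel. Stacking thirds in E minor on A gives A–C–E–G.

A C E G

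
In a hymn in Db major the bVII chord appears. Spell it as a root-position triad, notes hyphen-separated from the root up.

Cb-Eb-Gb

bVII is built on the lowered scale degree 7. In Db major degree 7 is C; lowered it becomes Cb. Building the major chord from the parallel minor on Cb: Cb–Eb–Gb.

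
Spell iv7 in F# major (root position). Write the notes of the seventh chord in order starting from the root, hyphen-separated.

B-D-F#-A

The root, B, is scale degree 4 — the same note in F# major and F# minor; only the chord quality changes. Building the minor-seventh chord from the parallel minor on B: B–D–F#–A.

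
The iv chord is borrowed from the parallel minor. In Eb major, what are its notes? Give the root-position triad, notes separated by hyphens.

Ab-Cb-Eb

iv is built on scale degree 4, which is Ab in both Eb major and its parallel. Building the minor chord from the parallel minor on Ab: Ab–Cb–Eb.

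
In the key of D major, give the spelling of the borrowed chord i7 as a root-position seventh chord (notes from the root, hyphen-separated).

The root, D, is scale degree 1 — the same note in D major and D minor; only the chord quality changes. Building the minor-seventh chord from the parallel minor on D: D–F–A–C.

D-F-A-C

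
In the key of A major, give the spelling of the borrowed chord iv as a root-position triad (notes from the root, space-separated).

D F A

iv is built on scale degree 4, which is D in both A major and its parallel. Stacking thirds in A minor on D gives D–F–A.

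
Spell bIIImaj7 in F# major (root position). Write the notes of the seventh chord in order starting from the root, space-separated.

The root of bIIImaj7 is the lowered 3rd degree: A# becomes A. In F# minor the chord on A is A–C#–E–G#.

A C# E G#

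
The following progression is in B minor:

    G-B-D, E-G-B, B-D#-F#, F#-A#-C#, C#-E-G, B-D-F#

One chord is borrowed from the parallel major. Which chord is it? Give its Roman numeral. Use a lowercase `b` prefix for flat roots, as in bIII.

In B minor (with V from harmonic minor) the diatonic chords are Bm, C#dim, D, Em, F#, G, A. G–B–D = G, E–G–B = Em, F#–A#–C# = F#, C#–E–G = C#dim and B–D–F# = Bm are all diatonic. But B–D#–F# is foreign: the diatonic i on degree 1 is Bm, whereas B comes from B major. It is labeled I.

I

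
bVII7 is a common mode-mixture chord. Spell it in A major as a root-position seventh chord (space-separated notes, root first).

G B D F

bVII7 is built on the lowered scale degree 7. In A major degree 7 is G#; lowered it becomes G. Stacking thirds in A minor on G gives G–B–D–F.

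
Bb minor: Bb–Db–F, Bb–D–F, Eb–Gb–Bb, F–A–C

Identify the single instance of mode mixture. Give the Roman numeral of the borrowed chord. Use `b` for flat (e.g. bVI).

Bb minor has the diatonic set Bbm, Cdim, Db, Ebm, F, Gb, Ab (with V from harmonic minor). Bb–Db–F = Bbm, Eb–Gb–Bb = Ebm and F–A–C = F all belong to that set. Bb–D–F doesn't fit — on degree 1 Bb minor would have Bbm (i). Bb is the degree-1 chord of Bb major, so it is the borrowed I.

I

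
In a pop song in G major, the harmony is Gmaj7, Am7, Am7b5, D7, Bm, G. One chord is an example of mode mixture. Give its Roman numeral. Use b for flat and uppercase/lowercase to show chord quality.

G major has the diatonic set G, Am, Bm, C, D, Em, F#dim. Gmaj7, Am7, D7, Bm and G are all diatonic. Am7b5 (A–C–Eb–G) doesn't fit — on degree 2 G major would have Am (ii). Am7b5 is the degree-2 chord of G minor, so it is the borrowed iiø7.

iiø7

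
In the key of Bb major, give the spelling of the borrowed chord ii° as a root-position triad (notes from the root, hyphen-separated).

The root, C, is scale degree 2 — the same note in Bb major and Bb minor; only the chord quality changes. In Bb minor the chord on C is C–Eb–Gb.

C-Eb-Gb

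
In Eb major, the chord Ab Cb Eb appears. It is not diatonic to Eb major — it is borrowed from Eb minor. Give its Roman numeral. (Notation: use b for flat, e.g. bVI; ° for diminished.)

The root Ab is the diatonic 4th degree of Eb major; the borrowing shows in the chord quality. Diatonically Eb major has Ab (IV) on that degree; Ab–Cb–Eb is instead the minor chord native to Eb minor, so it takes the label iv.

iv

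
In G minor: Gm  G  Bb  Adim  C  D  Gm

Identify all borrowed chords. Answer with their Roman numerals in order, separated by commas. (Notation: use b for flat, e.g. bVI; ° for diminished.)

The diatonic triads in G minor (with V from harmonic minor) are Gm, Adim, Bb, Cm, D, Eb, F. Gm, Bb, Adim and D all belong to that set. But G (G–B–D) is foreign: the diatonic i on degree 1 is Gm, whereas G comes from G major. It is labeled I. But C (C–E–G) is foreign: the diatonic iv on degree 4 is Cm, whereas C comes from G major. It is labeled IV.

I, IV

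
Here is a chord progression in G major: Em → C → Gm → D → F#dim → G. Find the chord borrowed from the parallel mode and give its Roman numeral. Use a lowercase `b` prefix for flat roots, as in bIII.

i

In G major the diatonic chords are G, Am, Bm, C, D, Em, F#dim. Em, C, D, F#dim and G are all diatonic. Gm (G–Bb–D) doesn't fit — on degree 1 G major would have G (I). Gm is the degree-1 chord of G minor, so it is the borrowed i.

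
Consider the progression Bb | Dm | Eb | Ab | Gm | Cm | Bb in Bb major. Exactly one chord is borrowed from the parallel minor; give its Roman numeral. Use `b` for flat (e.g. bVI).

The diatonic triads in Bb major are Bb, Cm, Dm, Eb, F, Gm, Adim. Bb, Dm, Eb, Gm and Cm all belong to that set. Ab (Ab–C–Eb) is not: scale degree 7 in Bb major carries Adim (vii°). In Bb minor the chord on that degree is Ab, so here it functions as bVII, borrowed from the parallel minor.

bVII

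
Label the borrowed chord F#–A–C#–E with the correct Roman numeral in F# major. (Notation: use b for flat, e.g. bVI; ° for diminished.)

i7

F# is scale degree 1 in F# major. Diatonically F# major has F# (I) on that degree; F#–A–C#–E is instead the minor-seventh chord native to F# minor, so it takes the label i7.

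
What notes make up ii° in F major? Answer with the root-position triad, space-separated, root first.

ii° is built on scale degree 2, which is G in both F major and its parallel. Stacking thirds in F minor on G gives G–Bb–Db.

G Bb Db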